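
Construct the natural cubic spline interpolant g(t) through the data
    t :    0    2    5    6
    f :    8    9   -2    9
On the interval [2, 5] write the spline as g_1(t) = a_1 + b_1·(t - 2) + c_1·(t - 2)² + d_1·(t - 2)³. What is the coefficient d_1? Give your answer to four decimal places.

1.1103

Put M_i = g'' at the i-th knot. Here h = (2, 3, 1) and Δ = (1/2, -11/3, 11), so the interior equations h_(i-1)·M_(i-1) + 2(h_(i-1)+h_i)·M_i + h_i·M_(i+1) = 6(Δ_i − Δ_(i-1)) read
  2·M_0 + 10·M_1 + 3·M_2 = 6(Δ_1 - Δ_0) = -25
  3·M_1 + 8·M_2 + 1·M_3 = 6(Δ_2 - Δ_1) = 88
Natural end conditions: M_0 = M_3 = 0.
Solving: M_0 = 0, M_1 = -464/71, M_2 = 955/71, M_3 = 0.
On [2, 5], with g_1(t) = a_1 + b_1·(t - 2) + c_1·(t - 2)² + d_1·(t - 2)³: c_1 = M_1/2 = -232/71, d_1 = (M_2 - M_1)/(6h_1) = 473/426, b_1 = Δ_1 - h_1(2M_1 + M_2)/6 = -1643/426.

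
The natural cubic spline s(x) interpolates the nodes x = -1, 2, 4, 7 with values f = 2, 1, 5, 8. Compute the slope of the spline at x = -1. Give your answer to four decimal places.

Write σ_i for s''(x_i). With h_i = 3, 2, 3 and divided differences Δ_i = -1/3, 2, 1, the continuity of s' gives the tridiagonal system
  3·σ_0 + 10·σ_1 + 2·σ_2 = 6(Δ_1 - Δ_0) = 14
  2·σ_1 + 10·σ_2 + 3·σ_3 = 6(Δ_2 - Δ_1) = -6
Natural end conditions: σ_0 = σ_3 = 0.
Hence σ_0 = 0, σ_1 = 19/12, σ_2 = -11/12, σ_3 = 0.
On [-1, 2], s'(x) = b_0 + 2c_0·(x + 1) + 3d_0·(x + 1)² with b_0 = Δ_0 - h_0(2σ_0 + σ_1)/6 = -9/8, c_0 = σ_0/2 = 0, d_0 = (σ_1 - σ_0)/(6h_0) = 19/216. So s'(-1) = -9/8.

-1.1250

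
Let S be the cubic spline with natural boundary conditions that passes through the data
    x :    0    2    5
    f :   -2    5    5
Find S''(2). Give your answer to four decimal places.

-2.1000

Let M_i = S''(x_i). Step sizes h_i = 2, 3; slopes of the chords Δ_i = (y_(i+1) - y_i)/h_i = 7/2, 0.
  2·M_0 + 10·M_1 + 3·M_2 = 6(Δ_1 - Δ_0) = -21
Natural end conditions: M_0 = M_2 = 0.
Solving the tridiagonal system: M_0 = 0, M_1 = -21/10, M_2 = 0.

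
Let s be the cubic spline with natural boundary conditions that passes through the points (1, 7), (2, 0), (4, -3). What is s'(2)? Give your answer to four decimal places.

With M_i denoting the second derivative at x_i, h_i = 1, 2, and Δ_i = (y_(i+1) − y_i)/h_i = -7, -3/2:
  1·M_0 + 6·M_1 + 2·M_2 = 6(Δ_1 - Δ_0) = 33
Natural end conditions: M_0 = M_2 = 0.
Hence M_0 = 0, M_1 = 11/2, M_2 = 0.
On [2, 4], s'(x) = b_1 + 2c_1·(x - 2) + 3d_1·(x - 2)² with b_1 = Δ_1 - h_1(2M_1 + M_2)/6 = -31/6, c_1 = M_1/2 = 11/4, d_1 = (M_2 - M_1)/(6h_1) = -11/24. So s'(2) = -31/6.

-5.1667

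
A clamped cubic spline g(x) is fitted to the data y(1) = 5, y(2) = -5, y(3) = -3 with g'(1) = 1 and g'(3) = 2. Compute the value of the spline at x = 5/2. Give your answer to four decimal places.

Put M_i = g'' at the i-th knot. Here h = (1, 1) and Δ = (-10, 2), so the interior equations h_(i-1)·M_(i-1) + 2(h_(i-1)+h_i)·M_i + h_i·M_(i+1) = 6(Δ_i − Δ_(i-1)) read
  1·M_0 + 4·M_1 + 1·M_2 = 6(Δ_1 - Δ_0) = 72
Clamped end conditions give two more equations: 2h_0·M_0 + h_0·M_1 = 6(Δ_0 - g'(1)) = -66 and h_1·M_1 + 2h_1·M_2 = 6(g'(3) - Δ_1) = 0.
Forward elimination and back-substitution give M_0 = -101/2, M_1 = 35, M_2 = -35/2.
On [2, 3], g(x) = -5 - 27/4·(x - 2) + 35/2·(x - 2)² - 35/4·(x - 2)³.
With (x - 2) = 1/2: g(5/2) = -163/32.

-5.0938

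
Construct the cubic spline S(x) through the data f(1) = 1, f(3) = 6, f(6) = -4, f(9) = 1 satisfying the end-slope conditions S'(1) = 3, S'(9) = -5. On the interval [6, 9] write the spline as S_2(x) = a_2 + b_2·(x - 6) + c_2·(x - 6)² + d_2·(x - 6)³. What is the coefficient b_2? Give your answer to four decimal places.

0.1711

Write σ_i for S''(x_i). With h_i = 2, 3, 3 and divided differences Δ_i = 5/2, -10/3, 5/3, the continuity of S' gives the tridiagonal system
  2·σ_0 + 10·σ_1 + 3·σ_2 = 6(Δ_1 - Δ_0) = -35
  3·σ_1 + 12·σ_2 + 3·σ_3 = 6(Δ_2 - Δ_1) = 30
Clamped end conditions give two more equations: 2h_0·σ_0 + h_0·σ_1 = 6(Δ_0 - S'(1)) = -3 and h_2·σ_2 + 2h_2·σ_3 = 6(S'(9) - Δ_2) = -40.
Forward elimination and back-substitution give σ_0 = 83/38, σ_1 = -223/38, σ_2 = 367/57, σ_3 = -1127/114.
On [6, 9], with S_2(x) = a_2 + b_2·(x - 6) + c_2·(x - 6)² + d_2·(x - 6)³: c_2 = σ_2/2 = 367/114, d_2 = (σ_3 - σ_2)/(6h_2) = -1861/2052, b_2 = Δ_2 - h_2(2σ_2 + σ_3)/6 = 13/76.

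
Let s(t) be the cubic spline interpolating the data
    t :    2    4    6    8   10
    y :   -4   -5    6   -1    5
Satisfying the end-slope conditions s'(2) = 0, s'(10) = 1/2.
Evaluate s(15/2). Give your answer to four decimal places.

Put M_i = s'' at the i-th knot. Here h = (2, 2, 2, 2) and Δ = (-1/2, 11/2, -7/2, 3), so the interior equations h_(i-1)·M_(i-1) + 2(h_(i-1)+h_i)·M_i + h_i·M_(i+1) = 6(Δ_i − Δ_(i-1)) read
  2·M_0 + 8·M_1 + 2·M_2 = 6(Δ_1 - Δ_0) = 36
  2·M_1 + 8·M_2 + 2·M_3 = 6(Δ_2 - Δ_1) = -54
  2·M_2 + 8·M_3 + 2·M_4 = 6(Δ_3 - Δ_2) = 39
Clamped end conditions give two more equations: 2h_0·M_0 + h_0·M_1 = 6(Δ_0 - s'(2)) = -3 and h_3·M_3 + 2h_3·M_4 = 6(s'(10) - Δ_3) = -15.
Forward elimination and back-substitution give M_0 = -283/56, M_1 = 241/28, M_2 = -91/8, M_3 = 277/28, M_4 = -487/56.
On [6, 8], s(t) = 6 + 11/14·(t - 6) - 91/16·(t - 6)² + 397/224·(t - 6)³.
With (t - 6) = 3/2: s(15/2) = 93/256.

0.3633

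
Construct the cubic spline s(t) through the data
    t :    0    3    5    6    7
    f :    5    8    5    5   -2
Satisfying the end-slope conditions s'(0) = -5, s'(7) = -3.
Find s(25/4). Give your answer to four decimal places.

With σ_i denoting the second derivative at x_i, h_i = 3, 2, 1, 1, and Δ_i = (y_(i+1) − y_i)/h_i = 1, -3/2, 0, -7:
  3·σ_0 + 10·σ_1 + 2·σ_2 = 6(Δ_1 - Δ_0) = -15
  2·σ_1 + 6·σ_2 + 1·σ_3 = 6(Δ_2 - Δ_1) = 9
  1·σ_2 + 4·σ_3 + 1·σ_4 = 6(Δ_3 - Δ_2) = -42
Clamped end conditions give two more equations: 2h_0·σ_0 + h_0·σ_1 = 6(Δ_0 - s'(0)) = 36 and h_3·σ_3 + 2h_3·σ_4 = 6(s'(7) - Δ_3) = 24.
Hence σ_0 = 901/104, σ_1 = -277/52, σ_2 = 1277/208, σ_3 = -1787/104, σ_4 = 4283/208.
On [6, 7], s(t) = 5 - 1957/416·(t - 6) - 1787/208·(t - 6)² + 2619/416·(t - 6)³.
With (t - 6) = 1/4: s(25/4) = 90131/26624.

3.3853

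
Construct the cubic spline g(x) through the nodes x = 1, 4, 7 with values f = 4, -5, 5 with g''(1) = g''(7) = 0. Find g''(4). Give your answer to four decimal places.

Put M_i = g'' at the i-th knot. Here h = (3, 3) and Δ = (-3, 10/3), so the interior equations h_(i-1)·M_(i-1) + 2(h_(i-1)+h_i)·M_i + h_i·M_(i+1) = 6(Δ_i − Δ_(i-1)) read
  3·M_0 + 12·M_1 + 3·M_2 = 6(Δ_1 - Δ_0) = 38
Natural end conditions: M_0 = M_2 = 0.
Solving: M_0 = 0, M_1 = 19/6, M_2 = 0.

3.1667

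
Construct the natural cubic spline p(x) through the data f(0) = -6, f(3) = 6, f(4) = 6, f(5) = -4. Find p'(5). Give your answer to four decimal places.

-12.4516

Put M_i = p'' at the i-th knot. Here h = (3, 1, 1) and Δ = (4, 0, -10), so the interior equations h_(i-1)·M_(i-1) + 2(h_(i-1)+h_i)·M_i + h_i·M_(i+1) = 6(Δ_i − Δ_(i-1)) read
  3·M_0 + 8·M_1 + 1·M_2 = 6(Δ_1 - Δ_0) = -24
  1·M_1 + 4·M_2 + 1·M_3 = 6(Δ_2 - Δ_1) = -60
Natural end conditions: M_0 = M_3 = 0.
Solving the tridiagonal system: M_0 = 0, M_1 = -36/31, M_2 = -456/31, M_3 = 0.
On [4, 5], p'(x) = b_2 + 2c_2·(x - 4) + 3d_2·(x - 4)² with b_2 = Δ_2 - h_2(2M_2 + M_3)/6 = -158/31, c_2 = M_2/2 = -228/31, d_2 = (M_3 - M_2)/(6h_2) = 76/31. So p'(5) = -386/31.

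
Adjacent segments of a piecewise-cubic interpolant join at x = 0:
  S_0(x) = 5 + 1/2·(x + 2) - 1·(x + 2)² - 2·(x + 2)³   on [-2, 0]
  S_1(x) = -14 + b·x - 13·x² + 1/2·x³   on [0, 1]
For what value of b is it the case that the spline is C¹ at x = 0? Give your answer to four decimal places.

-27.5000

S_0'(x) = 1/2 - 2·(x + 2) - 6·(x + 2)², so S_0'(0) = -55/2. On the right, S_1'(0) = b, so b = -55/2.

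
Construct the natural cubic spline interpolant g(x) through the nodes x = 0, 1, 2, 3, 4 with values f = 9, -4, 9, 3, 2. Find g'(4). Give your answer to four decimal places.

Write m_i for g''(x_i). With h_i = 1, 1, 1, 1 and divided differences Δ_i = -13, 13, -6, -1, the continuity of g' gives the tridiagonal system
  1·m_0 + 4·m_1 + 1·m_2 = 6(Δ_1 - Δ_0) = 156
  1·m_1 + 4·m_2 + 1·m_3 = 6(Δ_2 - Δ_1) = -114
  1·m_2 + 4·m_3 + 1·m_4 = 6(Δ_3 - Δ_2) = 30
Natural end conditions: m_0 = m_4 = 0.
Solving: m_0 = 0, m_1 = 1413/28, m_2 = -321/7, m_3 = 531/28, m_4 = 0.
On [3, 4], g'(x) = b_3 + 2c_3·(x - 3) + 3d_3·(x - 3)² with b_3 = Δ_3 - h_3(2m_3 + m_4)/6 = -205/28, c_3 = m_3/2 = 531/56, d_3 = (m_4 - m_3)/(6h_3) = -177/56. So g'(4) = 121/56.

2.1607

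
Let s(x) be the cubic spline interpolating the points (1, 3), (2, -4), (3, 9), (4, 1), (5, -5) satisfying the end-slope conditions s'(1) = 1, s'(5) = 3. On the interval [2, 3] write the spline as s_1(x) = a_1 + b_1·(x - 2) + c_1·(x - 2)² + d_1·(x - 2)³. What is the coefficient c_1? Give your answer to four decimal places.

27.3571

Let σ_i = s''(x_i). Step sizes h_i = 1, 1, 1, 1; slopes of the chords Δ_i = (y_(i+1) - y_i)/h_i = -7, 13, -8, -6.
  1·σ_0 + 4·σ_1 + 1·σ_2 = 6(Δ_1 - Δ_0) = 120
  1·σ_1 + 4·σ_2 + 1·σ_3 = 6(Δ_2 - Δ_1) = -126
  1·σ_2 + 4·σ_3 + 1·σ_4 = 6(Δ_3 - Δ_2) = 12
Clamped end conditions give two more equations: 2h_0·σ_0 + h_0·σ_1 = 6(Δ_0 - s'(1)) = -48 and h_3·σ_3 + 2h_3·σ_4 = 6(s'(5) - Δ_3) = 54.
Forward elimination and back-substitution give σ_0 = -719/14, σ_1 = 383/7, σ_2 = -95/2, σ_3 = 65/7, σ_4 = 313/14.
On [2, 3], with s_1(x) = a_1 + b_1·(x - 2) + c_1·(x - 2)² + d_1·(x - 2)³: c_1 = σ_1/2 = 383/14, d_1 = (σ_2 - σ_1)/(6h_1) = -477/28, b_1 = Δ_1 - h_1(2σ_1 + σ_2)/6 = 75/28.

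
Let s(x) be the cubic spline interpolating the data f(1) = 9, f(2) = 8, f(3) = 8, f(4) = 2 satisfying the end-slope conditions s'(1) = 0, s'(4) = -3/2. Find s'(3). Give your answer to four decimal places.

With M_i denoting the second derivative at x_i, h_i = 1, 1, 1, and Δ_i = (y_(i+1) − y_i)/h_i = -1, 0, -6:
  1·M_0 + 4·M_1 + 1·M_2 = 6(Δ_1 - Δ_0) = 6
  1·M_1 + 4·M_2 + 1·M_3 = 6(Δ_2 - Δ_1) = -36
Clamped end conditions give two more equations: 2h_0·M_0 + h_0·M_1 = 6(Δ_0 - s'(1)) = -6 and h_2·M_2 + 2h_2·M_3 = 6(s'(4) - Δ_2) = 27.
Solving the tridiagonal system: M_0 = -33/5, M_1 = 36/5, M_2 = -81/5, M_3 = 108/5.
On [3, 4], s'(x) = b_2 + 2c_2·(x - 3) + 3d_2·(x - 3)² with b_2 = Δ_2 - h_2(2M_2 + M_3)/6 = -21/5, c_2 = M_2/2 = -81/10, d_2 = (M_3 - M_2)/(6h_2) = 63/10. So s'(3) = -21/5.

-4.2000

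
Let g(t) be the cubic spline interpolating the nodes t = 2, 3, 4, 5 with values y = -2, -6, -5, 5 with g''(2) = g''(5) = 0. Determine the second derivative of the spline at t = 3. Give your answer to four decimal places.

4.4000

Put M_i = g'' at the i-th knot. Here h = (1, 1, 1) and Δ = (-4, 1, 10), so the interior equations h_(i-1)·M_(i-1) + 2(h_(i-1)+h_i)·M_i + h_i·M_(i+1) = 6(Δ_i − Δ_(i-1)) read
  1·M_0 + 4·M_1 + 1·M_2 = 6(Δ_1 - Δ_0) = 30
  1·M_1 + 4·M_2 + 1·M_3 = 6(Δ_2 - Δ_1) = 54
Natural end conditions: M_0 = M_3 = 0.
Solving the tridiagonal system: M_0 = 0, M_1 = 22/5, M_2 = 62/5, M_3 = 0.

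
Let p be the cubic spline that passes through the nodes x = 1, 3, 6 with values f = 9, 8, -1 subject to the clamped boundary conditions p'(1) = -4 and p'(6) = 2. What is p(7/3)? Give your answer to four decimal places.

8.0963

Put M_i = p'' at the i-th knot. Here h = (2, 3) and Δ = (-1/2, -3), so the interior equations h_(i-1)·M_(i-1) + 2(h_(i-1)+h_i)·M_i + h_i·M_(i+1) = 6(Δ_i − Δ_(i-1)) read
  2·M_0 + 10·M_1 + 3·M_2 = 6(Δ_1 - Δ_0) = -15
Clamped end conditions give two more equations: 2h_0·M_0 + h_0·M_1 = 6(Δ_0 - p'(1)) = 21 and h_1·M_1 + 2h_1·M_2 = 6(p'(6) - Δ_1) = 30.
Hence M_0 = 159/20, M_1 = -27/5, M_2 = 77/10.
On [1, 3], p(x) = 9 - 4·(x - 1) + 159/40·(x - 1)² - 89/80·(x - 1)³.
With (x - 1) = 4/3: p(7/3) = 1093/135.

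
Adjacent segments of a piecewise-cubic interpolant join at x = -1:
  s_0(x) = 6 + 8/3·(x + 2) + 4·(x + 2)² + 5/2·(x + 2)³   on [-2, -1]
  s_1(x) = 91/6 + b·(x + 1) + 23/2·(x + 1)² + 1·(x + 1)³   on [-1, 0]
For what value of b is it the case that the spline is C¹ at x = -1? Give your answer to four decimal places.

s_0'(x) = 8/3 + 8·(x + 2) + 15/2·(x + 2)², so s_0'(-1) = 109/6. On the right, s_1'(-1) = b, so b = 109/6.

18.1667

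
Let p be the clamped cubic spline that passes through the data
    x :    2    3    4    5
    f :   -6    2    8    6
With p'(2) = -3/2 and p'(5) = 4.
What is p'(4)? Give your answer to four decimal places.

Write M_i for p''(x_i). With h_i = 1, 1, 1 and divided differences Δ_i = 8, 6, -2, the continuity of p' gives the tridiagonal system
  1·M_0 + 4·M_1 + 1·M_2 = 6(Δ_1 - Δ_0) = -12
  1·M_1 + 4·M_2 + 1·M_3 = 6(Δ_2 - Δ_1) = -48
Clamped end conditions give two more equations: 2h_0·M_0 + h_0·M_1 = 6(Δ_0 - p'(2)) = 57 and h_2·M_2 + 2h_2·M_3 = 6(p'(5) - Δ_2) = 36.
Solving: M_0 = 478/15, M_1 = -101/15, M_2 = -254/15, M_3 = 397/15.
On [4, 5], p'(x) = b_2 + 2c_2·(x - 4) + 3d_2·(x - 4)² with b_2 = Δ_2 - h_2(2M_2 + M_3)/6 = -23/30, c_2 = M_2/2 = -127/15, d_2 = (M_3 - M_2)/(6h_2) = 217/30. So p'(4) = -23/30.

-0.7667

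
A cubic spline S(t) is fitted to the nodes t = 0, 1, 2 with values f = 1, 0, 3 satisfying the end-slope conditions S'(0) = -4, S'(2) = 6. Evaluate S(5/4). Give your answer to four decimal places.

Write M_i for S''(x_i). With h_i = 1, 1 and divided differences Δ_i = -1, 3, the continuity of S' gives the tridiagonal system
  1·M_0 + 4·M_1 + 1·M_2 = 6(Δ_1 - Δ_0) = 24
Clamped end conditions give two more equations: 2h_0·M_0 + h_0·M_1 = 6(Δ_0 - S'(0)) = 18 and h_1·M_1 + 2h_1·M_2 = 6(S'(2) - Δ_1) = 18.
Hence M_0 = 8, M_1 = 2, M_2 = 8.
On [1, 2], S(t) = 0 + 1·(t - 1) + 1·(t - 1)² + 1·(t - 1)³.
With (t - 1) = 1/4: S(5/4) = 21/64.

0.3281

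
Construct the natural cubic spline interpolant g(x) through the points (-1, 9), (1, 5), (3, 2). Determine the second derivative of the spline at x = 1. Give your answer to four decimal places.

Let σ_i = g''(x_i). Step sizes h_i = 2, 2; slopes of the chords Δ_i = (y_(i+1) - y_i)/h_i = -2, -3/2.
  2·σ_0 + 8·σ_1 + 2·σ_2 = 6(Δ_1 - Δ_0) = 3
Natural end conditions: σ_0 = σ_2 = 0.
Solving the tridiagonal system: σ_0 = 0, σ_1 = 3/8, σ_2 = 0.

0.3750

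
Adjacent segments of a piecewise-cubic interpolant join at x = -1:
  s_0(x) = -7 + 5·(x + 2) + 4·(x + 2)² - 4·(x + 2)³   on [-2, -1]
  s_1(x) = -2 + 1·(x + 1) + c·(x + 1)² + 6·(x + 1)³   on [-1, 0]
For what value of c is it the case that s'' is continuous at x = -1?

-8

s_0''(x) = 8 - 24·(x + 2), so s_0''(-1) = -16. On the right, s_1''(-1) = 2c, so c = -8.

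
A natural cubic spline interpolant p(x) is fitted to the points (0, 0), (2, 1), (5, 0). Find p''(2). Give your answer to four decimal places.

-0.5000

Write m_i for p''(x_i). With h_i = 2, 3 and divided differences Δ_i = 1/2, -1/3, the continuity of p' gives the tridiagonal system
  2·m_0 + 10·m_1 + 3·m_2 = 6(Δ_1 - Δ_0) = -5
Natural end conditions: m_0 = m_2 = 0.
Solving the tridiagonal system: m_0 = 0, m_1 = -1/2, m_2 = 0.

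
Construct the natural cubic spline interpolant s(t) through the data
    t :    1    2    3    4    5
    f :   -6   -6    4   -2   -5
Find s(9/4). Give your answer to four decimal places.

-3.4824

Write σ_i for s''(x_i). With h_i = 1, 1, 1, 1 and divided differences Δ_i = 0, 10, -6, -3, the continuity of s' gives the tridiagonal system
  1·σ_0 + 4·σ_1 + 1·σ_2 = 6(Δ_1 - Δ_0) = 60
  1·σ_1 + 4·σ_2 + 1·σ_3 = 6(Δ_2 - Δ_1) = -96
  1·σ_2 + 4·σ_3 + 1·σ_4 = 6(Δ_3 - Δ_2) = 18
Natural end conditions: σ_0 = σ_4 = 0.
Solving: σ_0 = 0, σ_1 = 93/4, σ_2 = -33, σ_3 = 51/4, σ_4 = 0.
On [2, 3], s(t) = -6 + 31/4·(t - 2) + 93/8·(t - 2)² - 75/8·(t - 2)³.
With (t - 2) = 1/4: s(9/4) = -1783/512.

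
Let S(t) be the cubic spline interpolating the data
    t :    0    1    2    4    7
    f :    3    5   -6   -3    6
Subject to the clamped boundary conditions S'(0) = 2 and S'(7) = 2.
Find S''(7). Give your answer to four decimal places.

0.4135

Let M_i = S''(x_i). Step sizes h_i = 1, 1, 2, 3; slopes of the chords Δ_i = (y_(i+1) - y_i)/h_i = 2, -11, 3/2, 3.
  1·M_0 + 4·M_1 + 1·M_2 = 6(Δ_1 - Δ_0) = -78
  1·M_1 + 6·M_2 + 2·M_3 = 6(Δ_2 - Δ_1) = 75
  2·M_2 + 10·M_3 + 3·M_4 = 6(Δ_3 - Δ_2) = 9
Clamped end conditions give two more equations: 2h_0·M_0 + h_0·M_1 = 6(Δ_0 - S'(0)) = 0 and h_3·M_3 + 2h_3·M_4 = 6(S'(7) - Δ_3) = -6.
Solving: M_0 = 2853/208, M_1 = -2853/104, M_2 = 3747/208, M_3 = -147/52, M_4 = 43/104.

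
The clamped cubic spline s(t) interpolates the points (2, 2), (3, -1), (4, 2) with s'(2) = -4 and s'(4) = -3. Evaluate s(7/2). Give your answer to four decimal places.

Put M_i = s'' at the i-th knot. Here h = (1, 1) and Δ = (-3, 3), so the interior equations h_(i-1)·M_(i-1) + 2(h_(i-1)+h_i)·M_i + h_i·M_(i+1) = 6(Δ_i − Δ_(i-1)) read
  1·M_0 + 4·M_1 + 1·M_2 = 6(Δ_1 - Δ_0) = 36
Clamped end conditions give two more equations: 2h_0·M_0 + h_0·M_1 = 6(Δ_0 - s'(2)) = 6 and h_1·M_1 + 2h_1·M_2 = 6(s'(4) - Δ_1) = -36.
Hence M_0 = -11/2, M_1 = 17, M_2 = -53/2.
On [3, 4], s(t) = -1 + 7/4·(t - 3) + 17/2·(t - 3)² - 29/4·(t - 3)³.
With (t - 3) = 1/2: s(7/2) = 35/32.

1.0938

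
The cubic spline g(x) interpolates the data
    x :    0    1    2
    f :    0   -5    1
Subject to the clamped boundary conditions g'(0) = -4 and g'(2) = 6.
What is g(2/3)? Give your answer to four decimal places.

-4.0370

Put M_i = g'' at the i-th knot. Here h = (1, 1) and Δ = (-5, 6), so the interior equations h_(i-1)·M_(i-1) + 2(h_(i-1)+h_i)·M_i + h_i·M_(i+1) = 6(Δ_i − Δ_(i-1)) read
  1·M_0 + 4·M_1 + 1·M_2 = 6(Δ_1 - Δ_0) = 66
Clamped end conditions give two more equations: 2h_0·M_0 + h_0·M_1 = 6(Δ_0 - g'(0)) = -6 and h_1·M_1 + 2h_1·M_2 = 6(g'(2) - Δ_1) = 0.
Hence M_0 = -29/2, M_1 = 23, M_2 = -23/2.
On [0, 1], g(x) = 0 - 4·x - 29/4·x² + 25/4·x³.
With x = 2/3: g(2/3) = -109/27.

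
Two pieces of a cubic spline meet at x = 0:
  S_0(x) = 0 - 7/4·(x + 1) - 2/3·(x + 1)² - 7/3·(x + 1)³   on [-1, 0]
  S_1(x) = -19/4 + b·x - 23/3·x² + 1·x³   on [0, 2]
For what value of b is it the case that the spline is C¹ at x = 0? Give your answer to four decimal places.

-10.0833

S_0'(x) = -7/4 - 4/3·(x + 1) - 7·(x + 1)², so S_0'(0) = -121/12. On the right, S_1'(0) = b, so b = -121/12.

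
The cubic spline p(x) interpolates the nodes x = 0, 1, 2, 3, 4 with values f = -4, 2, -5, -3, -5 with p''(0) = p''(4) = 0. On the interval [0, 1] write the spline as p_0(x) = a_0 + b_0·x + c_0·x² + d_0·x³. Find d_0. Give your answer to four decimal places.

Put M_i = p'' at the i-th knot. Here h = (1, 1, 1, 1) and Δ = (6, -7, 2, -2), so the interior equations h_(i-1)·M_(i-1) + 2(h_(i-1)+h_i)·M_i + h_i·M_(i+1) = 6(Δ_i − Δ_(i-1)) read
  1·M_0 + 4·M_1 + 1·M_2 = 6(Δ_1 - Δ_0) = -78
  1·M_1 + 4·M_2 + 1·M_3 = 6(Δ_2 - Δ_1) = 54
  1·M_2 + 4·M_3 + 1·M_4 = 6(Δ_3 - Δ_2) = -24
Natural end conditions: M_0 = M_4 = 0.
Solving the tridiagonal system: M_0 = 0, M_1 = -705/28, M_2 = 159/7, M_3 = -327/28, M_4 = 0.
On [0, 1], with p_0(x) = a_0 + b_0·x + c_0·x² + d_0·x³: c_0 = M_0/2 = 0, d_0 = (M_1 - M_0)/(6h_0) = -235/56, b_0 = Δ_0 - h_0(2M_0 + M_1)/6 = 571/56.

-4.1964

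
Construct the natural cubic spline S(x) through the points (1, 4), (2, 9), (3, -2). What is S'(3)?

-15

Put M_i = S'' at the i-th knot. Here h = (1, 1) and Δ = (5, -11), so the interior equations h_(i-1)·M_(i-1) + 2(h_(i-1)+h_i)·M_i + h_i·M_(i+1) = 6(Δ_i − Δ_(i-1)) read
  1·M_0 + 4·M_1 + 1·M_2 = 6(Δ_1 - Δ_0) = -96
Natural end conditions: M_0 = M_2 = 0.
Solving the tridiagonal system: M_0 = 0, M_1 = -24, M_2 = 0.
On [2, 3], S'(x) = b_1 + 2c_1·(x - 2) + 3d_1·(x - 2)² with b_1 = Δ_1 - h_1(2M_1 + M_2)/6 = -3, c_1 = M_1/2 = -12, d_1 = (M_2 - M_1)/(6h_1) = 4. So S'(3) = -15.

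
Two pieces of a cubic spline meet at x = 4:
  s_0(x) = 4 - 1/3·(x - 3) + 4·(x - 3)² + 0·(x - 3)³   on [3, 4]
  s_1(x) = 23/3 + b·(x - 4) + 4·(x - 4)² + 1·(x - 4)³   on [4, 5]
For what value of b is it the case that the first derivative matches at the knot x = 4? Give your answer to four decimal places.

s_0'(x) = -1/3 + 8·(x - 3) + 0·(x - 3)², so s_0'(4) = 23/3. On the right, s_1'(4) = b, so b = 23/3.

7.6667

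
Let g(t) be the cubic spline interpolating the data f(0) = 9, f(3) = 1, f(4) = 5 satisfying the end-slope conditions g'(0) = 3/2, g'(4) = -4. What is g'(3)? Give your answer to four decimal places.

4.8125

With m_i denoting the second derivative at x_i, h_i = 3, 1, and Δ_i = (y_(i+1) − y_i)/h_i = -8/3, 4:
  3·m_0 + 8·m_1 + 1·m_2 = 6(Δ_1 - Δ_0) = 40
Clamped end conditions give two more equations: 2h_0·m_0 + h_0·m_1 = 6(Δ_0 - g'(0)) = -25 and h_1·m_1 + 2h_1·m_2 = 6(g'(4) - Δ_1) = -48.
Hence m_0 = -253/24, m_1 = 51/4, m_2 = -243/8.
On [3, 4], g'(t) = b_1 + 2c_1·(t - 3) + 3d_1·(t - 3)² with b_1 = Δ_1 - h_1(2m_1 + m_2)/6 = 77/16, c_1 = m_1/2 = 51/8, d_1 = (m_2 - m_1)/(6h_1) = -115/16. So g'(3) = 77/16.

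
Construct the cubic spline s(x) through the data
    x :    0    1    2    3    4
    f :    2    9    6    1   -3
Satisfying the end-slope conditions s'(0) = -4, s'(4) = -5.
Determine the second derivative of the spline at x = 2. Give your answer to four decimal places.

3.5000

Put M_i = s'' at the i-th knot. Here h = (1, 1, 1, 1) and Δ = (7, -3, -5, -4), so the interior equations h_(i-1)·M_(i-1) + 2(h_(i-1)+h_i)·M_i + h_i·M_(i+1) = 6(Δ_i − Δ_(i-1)) read
  1·M_0 + 4·M_1 + 1·M_2 = 6(Δ_1 - Δ_0) = -60
  1·M_1 + 4·M_2 + 1·M_3 = 6(Δ_2 - Δ_1) = -12
  1·M_2 + 4·M_3 + 1·M_4 = 6(Δ_3 - Δ_2) = 6
Clamped end conditions give two more equations: 2h_0·M_0 + h_0·M_1 = 6(Δ_0 - s'(0)) = 66 and h_3·M_3 + 2h_3·M_4 = 6(s'(4) - Δ_3) = -6.
Solving: M_0 = 655/14, M_1 = -193/7, M_2 = 7/2, M_3 = 11/7, M_4 = -53/14.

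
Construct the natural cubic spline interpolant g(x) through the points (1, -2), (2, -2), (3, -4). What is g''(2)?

Put M_i = g'' at the i-th knot. Here h = (1, 1) and Δ = (0, -2), so the interior equations h_(i-1)·M_(i-1) + 2(h_(i-1)+h_i)·M_i + h_i·M_(i+1) = 6(Δ_i − Δ_(i-1)) read
  1·M_0 + 4·M_1 + 1·M_2 = 6(Δ_1 - Δ_0) = -12
Natural end conditions: M_0 = M_2 = 0.
Hence M_0 = 0, M_1 = -3, M_2 = 0.

-3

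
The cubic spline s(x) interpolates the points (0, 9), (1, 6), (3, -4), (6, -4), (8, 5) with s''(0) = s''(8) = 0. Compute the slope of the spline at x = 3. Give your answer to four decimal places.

Put M_i = s'' at the i-th knot. Here h = (1, 2, 3, 2) and Δ = (-3, -5, 0, 9/2), so the interior equations h_(i-1)·M_(i-1) + 2(h_(i-1)+h_i)·M_i + h_i·M_(i+1) = 6(Δ_i − Δ_(i-1)) read
  1·M_0 + 6·M_1 + 2·M_2 = 6(Δ_1 - Δ_0) = -12
  2·M_1 + 10·M_2 + 3·M_3 = 6(Δ_2 - Δ_1) = 30
  3·M_2 + 10·M_3 + 2·M_4 = 6(Δ_3 - Δ_2) = 27
Natural end conditions: M_0 = M_4 = 0.
Forward elimination and back-substitution give M_0 = 0, M_1 = -765/253, M_2 = 777/253, M_3 = 450/253, M_4 = 0.
On [3, 6], s'(x) = b_2 + 2c_2·(x - 3) + 3d_2·(x - 3)² with b_2 = Δ_2 - h_2(2M_2 + M_3)/6 = -1002/253, c_2 = M_2/2 = 777/506, d_2 = (M_3 - M_2)/(6h_2) = -109/1518. So s'(3) = -1002/253.

-3.9605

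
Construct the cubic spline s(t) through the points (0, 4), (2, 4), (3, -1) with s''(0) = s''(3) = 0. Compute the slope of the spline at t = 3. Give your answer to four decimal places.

-5.8333

Put M_i = s'' at the i-th knot. Here h = (2, 1) and Δ = (0, -5), so the interior equations h_(i-1)·M_(i-1) + 2(h_(i-1)+h_i)·M_i + h_i·M_(i+1) = 6(Δ_i − Δ_(i-1)) read
  2·M_0 + 6·M_1 + 1·M_2 = 6(Δ_1 - Δ_0) = -30
Natural end conditions: M_0 = M_2 = 0.
Hence M_0 = 0, M_1 = -5, M_2 = 0.
On [2, 3], s'(t) = b_1 + 2c_1·(t - 2) + 3d_1·(t - 2)² with b_1 = Δ_1 - h_1(2M_1 + M_2)/6 = -10/3, c_1 = M_1/2 = -5/2, d_1 = (M_2 - M_1)/(6h_1) = 5/6. So s'(3) = -35/6.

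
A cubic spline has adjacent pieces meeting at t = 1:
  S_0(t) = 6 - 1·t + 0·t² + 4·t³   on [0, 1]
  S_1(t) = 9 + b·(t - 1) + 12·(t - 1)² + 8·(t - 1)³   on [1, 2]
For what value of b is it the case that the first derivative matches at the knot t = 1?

S_0'(t) = -1 + 0·t + 12·t², so S_0'(1) = 11. On the right, S_1'(1) = b, so b = 11.

11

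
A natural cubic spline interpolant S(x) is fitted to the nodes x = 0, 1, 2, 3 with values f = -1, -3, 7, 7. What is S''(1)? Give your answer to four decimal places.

Write M_i for S''(x_i). With h_i = 1, 1, 1 and divided differences Δ_i = -2, 10, 0, the continuity of S' gives the tridiagonal system
  1·M_0 + 4·M_1 + 1·M_2 = 6(Δ_1 - Δ_0) = 72
  1·M_1 + 4·M_2 + 1·M_3 = 6(Δ_2 - Δ_1) = -60
Natural end conditions: M_0 = M_3 = 0.
Solving the tridiagonal system: M_0 = 0, M_1 = 116/5, M_2 = -104/5, M_3 = 0.

23.2000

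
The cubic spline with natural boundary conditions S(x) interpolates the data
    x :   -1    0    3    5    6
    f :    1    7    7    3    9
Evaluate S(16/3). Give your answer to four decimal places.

Put σ_i = S'' at the i-th knot. Here h = (1, 3, 2, 1) and Δ = (6, 0, -2, 6), so the interior equations h_(i-1)·σ_(i-1) + 2(h_(i-1)+h_i)·σ_i + h_i·σ_(i+1) = 6(Δ_i − Δ_(i-1)) read
  1·σ_0 + 8·σ_1 + 3·σ_2 = 6(Δ_1 - Δ_0) = -36
  3·σ_1 + 10·σ_2 + 2·σ_3 = 6(Δ_2 - Δ_1) = -12
  2·σ_2 + 6·σ_3 + 1·σ_4 = 6(Δ_3 - Δ_2) = 48
Natural end conditions: σ_0 = σ_4 = 0.
Solving the tridiagonal system: σ_0 = 0, σ_1 = -756/197, σ_2 = -348/197, σ_3 = 1692/197, σ_4 = 0.
On [5, 6], S(x) = 3 + 618/197·(x - 5) + 846/197·(x - 5)² - 282/197·(x - 5)³.
With (x - 5) = 1/3: S(16/3) = 7925/1773.

4.4698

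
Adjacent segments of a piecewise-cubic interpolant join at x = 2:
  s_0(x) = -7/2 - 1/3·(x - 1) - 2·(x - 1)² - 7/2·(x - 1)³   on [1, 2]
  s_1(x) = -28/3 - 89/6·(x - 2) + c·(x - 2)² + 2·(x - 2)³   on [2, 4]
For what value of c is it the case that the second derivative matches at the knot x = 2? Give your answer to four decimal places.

-12.5000

s_0''(x) = -4 - 21·(x - 1), so s_0''(2) = -25. On the right, s_1''(2) = 2c, so c = -25/2.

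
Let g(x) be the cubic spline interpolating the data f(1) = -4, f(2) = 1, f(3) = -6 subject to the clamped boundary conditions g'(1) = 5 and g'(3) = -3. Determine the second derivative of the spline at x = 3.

Write M_i for g''(x_i). With h_i = 1, 1 and divided differences Δ_i = 5, -7, the continuity of g' gives the tridiagonal system
  1·M_0 + 4·M_1 + 1·M_2 = 6(Δ_1 - Δ_0) = -72
Clamped end conditions give two more equations: 2h_0·M_0 + h_0·M_1 = 6(Δ_0 - g'(1)) = 0 and h_1·M_1 + 2h_1·M_2 = 6(g'(3) - Δ_1) = 24.
Solving the tridiagonal system: M_0 = 14, M_1 = -28, M_2 = 26.

26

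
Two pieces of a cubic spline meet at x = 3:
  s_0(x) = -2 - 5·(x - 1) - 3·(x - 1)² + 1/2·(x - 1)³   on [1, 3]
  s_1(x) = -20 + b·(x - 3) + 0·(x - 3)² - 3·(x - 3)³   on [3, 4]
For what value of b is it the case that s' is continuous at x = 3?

s_0'(x) = -5 - 6·(x - 1) + 3/2·(x - 1)², so s_0'(3) = -11. On the right, s_1'(3) = b, so b = -11.

-11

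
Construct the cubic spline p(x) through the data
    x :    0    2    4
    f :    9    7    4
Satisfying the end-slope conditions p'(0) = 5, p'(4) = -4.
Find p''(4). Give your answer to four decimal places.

-5.6250

Write m_i for p''(x_i). With h_i = 2, 2 and divided differences Δ_i = -1, -3/2, the continuity of p' gives the tridiagonal system
  2·m_0 + 8·m_1 + 2·m_2 = 6(Δ_1 - Δ_0) = -3
Clamped end conditions give two more equations: 2h_0·m_0 + h_0·m_1 = 6(Δ_0 - p'(0)) = -36 and h_1·m_1 + 2h_1·m_2 = 6(p'(4) - Δ_1) = -15.
Hence m_0 = -87/8, m_1 = 15/4, m_2 = -45/8.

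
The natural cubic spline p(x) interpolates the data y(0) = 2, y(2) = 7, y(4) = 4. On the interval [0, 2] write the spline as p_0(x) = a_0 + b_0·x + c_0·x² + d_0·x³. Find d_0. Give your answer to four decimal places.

Let m_i = p''(x_i). Step sizes h_i = 2, 2; slopes of the chords Δ_i = (y_(i+1) - y_i)/h_i = 5/2, -3/2.
  2·m_0 + 8·m_1 + 2·m_2 = 6(Δ_1 - Δ_0) = -24
Natural end conditions: m_0 = m_2 = 0.
Solving the tridiagonal system: m_0 = 0, m_1 = -3, m_2 = 0.
On [0, 2], with p_0(x) = a_0 + b_0·x + c_0·x² + d_0·x³: c_0 = m_0/2 = 0, d_0 = (m_1 - m_0)/(6h_0) = -1/4, b_0 = Δ_0 - h_0(2m_0 + m_1)/6 = 7/2.

-0.2500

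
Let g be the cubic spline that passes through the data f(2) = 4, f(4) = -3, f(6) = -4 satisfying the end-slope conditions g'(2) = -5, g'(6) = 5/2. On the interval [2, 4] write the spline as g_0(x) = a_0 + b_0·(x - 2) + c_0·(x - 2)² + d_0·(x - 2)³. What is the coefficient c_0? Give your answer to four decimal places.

0.9375

Put σ_i = g'' at the i-th knot. Here h = (2, 2) and Δ = (-7/2, -1/2), so the interior equations h_(i-1)·σ_(i-1) + 2(h_(i-1)+h_i)·σ_i + h_i·σ_(i+1) = 6(Δ_i − Δ_(i-1)) read
  2·σ_0 + 8·σ_1 + 2·σ_2 = 6(Δ_1 - Δ_0) = 18
Clamped end conditions give two more equations: 2h_0·σ_0 + h_0·σ_1 = 6(Δ_0 - g'(2)) = 9 and h_1·σ_1 + 2h_1·σ_2 = 6(g'(6) - Δ_1) = 18.
Solving: σ_0 = 15/8, σ_1 = 3/4, σ_2 = 33/8.
On [2, 4], with g_0(x) = a_0 + b_0·(x - 2) + c_0·(x - 2)² + d_0·(x - 2)³: c_0 = σ_0/2 = 15/16, d_0 = (σ_1 - σ_0)/(6h_0) = -3/32, b_0 = Δ_0 - h_0(2σ_0 + σ_1)/6 = -5.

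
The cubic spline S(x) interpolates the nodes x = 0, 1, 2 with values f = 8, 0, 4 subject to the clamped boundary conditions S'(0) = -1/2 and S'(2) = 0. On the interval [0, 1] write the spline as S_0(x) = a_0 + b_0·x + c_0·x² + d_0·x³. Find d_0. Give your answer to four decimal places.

With σ_i denoting the second derivative at x_i, h_i = 1, 1, and Δ_i = (y_(i+1) − y_i)/h_i = -8, 4:
  1·σ_0 + 4·σ_1 + 1·σ_2 = 6(Δ_1 - Δ_0) = 72
Clamped end conditions give two more equations: 2h_0·σ_0 + h_0·σ_1 = 6(Δ_0 - S'(0)) = -45 and h_1·σ_1 + 2h_1·σ_2 = 6(S'(2) - Δ_1) = -24.
Forward elimination and back-substitution give σ_0 = -161/4, σ_1 = 71/2, σ_2 = -119/4.
On [0, 1], with S_0(x) = a_0 + b_0·x + c_0·x² + d_0·x³: c_0 = σ_0/2 = -161/8, d_0 = (σ_1 - σ_0)/(6h_0) = 101/8, b_0 = Δ_0 - h_0(2σ_0 + σ_1)/6 = -1/2.

12.6250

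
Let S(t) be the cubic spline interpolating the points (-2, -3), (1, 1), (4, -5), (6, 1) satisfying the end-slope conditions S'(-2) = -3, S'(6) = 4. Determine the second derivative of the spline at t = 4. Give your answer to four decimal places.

Put σ_i = S'' at the i-th knot. Here h = (3, 3, 2) and Δ = (4/3, -2, 3), so the interior equations h_(i-1)·σ_(i-1) + 2(h_(i-1)+h_i)·σ_i + h_i·σ_(i+1) = 6(Δ_i − Δ_(i-1)) read
  3·σ_0 + 12·σ_1 + 3·σ_2 = 6(Δ_1 - Δ_0) = -20
  3·σ_1 + 10·σ_2 + 2·σ_3 = 6(Δ_2 - Δ_1) = 30
Clamped end conditions give two more equations: 2h_0·σ_0 + h_0·σ_1 = 6(Δ_0 - S'(-2)) = 26 and h_2·σ_2 + 2h_2·σ_3 = 6(S'(6) - Δ_2) = 6.
Hence σ_0 = 373/57, σ_1 = -84/19, σ_2 = 85/19, σ_3 = -14/19.

4.4737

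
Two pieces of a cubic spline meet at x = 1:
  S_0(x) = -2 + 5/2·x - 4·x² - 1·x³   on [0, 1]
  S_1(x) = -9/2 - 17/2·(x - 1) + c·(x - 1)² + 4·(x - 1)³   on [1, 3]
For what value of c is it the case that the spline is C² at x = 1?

-7

S_0''(x) = -8 - 6·x, so S_0''(1) = -14. On the right, S_1''(1) = 2c, so c = -7.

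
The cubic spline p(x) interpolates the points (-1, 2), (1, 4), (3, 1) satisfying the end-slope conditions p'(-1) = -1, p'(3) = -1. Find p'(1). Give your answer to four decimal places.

0.1250

Write M_i for p''(x_i). With h_i = 2, 2 and divided differences Δ_i = 1, -3/2, the continuity of p' gives the tridiagonal system
  2·M_0 + 8·M_1 + 2·M_2 = 6(Δ_1 - Δ_0) = -15
Clamped end conditions give two more equations: 2h_0·M_0 + h_0·M_1 = 6(Δ_0 - p'(-1)) = 12 and h_1·M_1 + 2h_1·M_2 = 6(p'(3) - Δ_1) = 3.
Solving: M_0 = 39/8, M_1 = -15/4, M_2 = 21/8.
On [1, 3], p'(x) = b_1 + 2c_1·(x - 1) + 3d_1·(x - 1)² with b_1 = Δ_1 - h_1(2M_1 + M_2)/6 = 1/8, c_1 = M_1/2 = -15/8, d_1 = (M_2 - M_1)/(6h_1) = 17/32. So p'(1) = 1/8.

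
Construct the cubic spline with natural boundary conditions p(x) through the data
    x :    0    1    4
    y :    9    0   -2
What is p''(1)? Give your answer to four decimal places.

6.2500

With σ_i denoting the second derivative at x_i, h_i = 1, 3, and Δ_i = (y_(i+1) − y_i)/h_i = -9, -2/3:
  1·σ_0 + 8·σ_1 + 3·σ_2 = 6(Δ_1 - Δ_0) = 50
Natural end conditions: σ_0 = σ_2 = 0.
Forward elimination and back-substitution give σ_0 = 0, σ_1 = 25/4, σ_2 = 0.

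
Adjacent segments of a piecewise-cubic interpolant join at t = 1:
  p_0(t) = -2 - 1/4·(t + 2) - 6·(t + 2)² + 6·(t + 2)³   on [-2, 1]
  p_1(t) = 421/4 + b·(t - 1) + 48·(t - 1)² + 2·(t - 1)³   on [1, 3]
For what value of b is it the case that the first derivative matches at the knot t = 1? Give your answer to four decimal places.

125.7500

p_0'(t) = -1/4 - 12·(t + 2) + 18·(t + 2)², so p_0'(1) = 503/4. On the right, p_1'(1) = b, so b = 503/4.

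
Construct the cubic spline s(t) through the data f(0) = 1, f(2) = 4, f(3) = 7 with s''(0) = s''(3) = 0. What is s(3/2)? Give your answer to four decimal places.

Put m_i = s'' at the i-th knot. Here h = (2, 1) and Δ = (3/2, 3), so the interior equations h_(i-1)·m_(i-1) + 2(h_(i-1)+h_i)·m_i + h_i·m_(i+1) = 6(Δ_i − Δ_(i-1)) read
  2·m_0 + 6·m_1 + 1·m_2 = 6(Δ_1 - Δ_0) = 9
Natural end conditions: m_0 = m_2 = 0.
Forward elimination and back-substitution give m_0 = 0, m_1 = 3/2, m_2 = 0.
On [0, 2], s(t) = 1 + 1·t + 0·t² + 1/8·t³.
With t = 3/2: s(3/2) = 187/64.

2.9219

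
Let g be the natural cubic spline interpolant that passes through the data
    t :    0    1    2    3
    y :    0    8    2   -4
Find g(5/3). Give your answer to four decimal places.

With σ_i denoting the second derivative at x_i, h_i = 1, 1, 1, and Δ_i = (y_(i+1) − y_i)/h_i = 8, -6, -6:
  1·σ_0 + 4·σ_1 + 1·σ_2 = 6(Δ_1 - Δ_0) = -84
  1·σ_1 + 4·σ_2 + 1·σ_3 = 6(Δ_2 - Δ_1) = 0
Natural end conditions: σ_0 = σ_3 = 0.
Forward elimination and back-substitution give σ_0 = 0, σ_1 = -112/5, σ_2 = 28/5, σ_3 = 0.
On [1, 2], g(t) = 8 + 8/15·(t - 1) - 56/5·(t - 1)² + 14/3·(t - 1)³.
With (t - 1) = 2/3: g(5/3) = 1928/405.

4.7605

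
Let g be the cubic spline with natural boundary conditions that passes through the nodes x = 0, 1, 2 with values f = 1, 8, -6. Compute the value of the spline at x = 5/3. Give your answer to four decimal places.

0.2222

With m_i denoting the second derivative at x_i, h_i = 1, 1, and Δ_i = (y_(i+1) − y_i)/h_i = 7, -14:
  1·m_0 + 4·m_1 + 1·m_2 = 6(Δ_1 - Δ_0) = -126
Natural end conditions: m_0 = m_2 = 0.
Hence m_0 = 0, m_1 = -63/2, m_2 = 0.
On [1, 2], g(x) = 8 - 7/2·(x - 1) - 63/4·(x - 1)² + 21/4·(x - 1)³.
With (x - 1) = 2/3: g(5/3) = 2/9.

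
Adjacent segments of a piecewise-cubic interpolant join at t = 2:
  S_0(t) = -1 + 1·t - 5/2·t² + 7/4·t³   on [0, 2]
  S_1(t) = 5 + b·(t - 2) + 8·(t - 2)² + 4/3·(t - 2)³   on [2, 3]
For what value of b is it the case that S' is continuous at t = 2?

S_0'(t) = 1 - 5·t + 21/4·t², so S_0'(2) = 12. On the right, S_1'(2) = b, so b = 12.

12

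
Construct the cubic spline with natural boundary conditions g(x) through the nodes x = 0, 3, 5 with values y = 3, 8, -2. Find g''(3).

-4

Let M_i = g''(x_i). Step sizes h_i = 3, 2; slopes of the chords Δ_i = (y_(i+1) - y_i)/h_i = 5/3, -5.
  3·M_0 + 10·M_1 + 2·M_2 = 6(Δ_1 - Δ_0) = -40
Natural end conditions: M_0 = M_2 = 0.
Forward elimination and back-substitution give M_0 = 0, M_1 = -4, M_2 = 0.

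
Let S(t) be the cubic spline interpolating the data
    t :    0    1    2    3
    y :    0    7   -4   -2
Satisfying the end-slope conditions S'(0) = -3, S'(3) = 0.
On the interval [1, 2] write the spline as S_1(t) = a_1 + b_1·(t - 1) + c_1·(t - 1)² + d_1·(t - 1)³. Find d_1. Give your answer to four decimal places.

14.8000

Let σ_i = S''(x_i). Step sizes h_i = 1, 1, 1; slopes of the chords Δ_i = (y_(i+1) - y_i)/h_i = 7, -11, 2.
  1·σ_0 + 4·σ_1 + 1·σ_2 = 6(Δ_1 - Δ_0) = -108
  1·σ_1 + 4·σ_2 + 1·σ_3 = 6(Δ_2 - Δ_1) = 78
Clamped end conditions give two more equations: 2h_0·σ_0 + h_0·σ_1 = 6(Δ_0 - S'(0)) = 60 and h_2·σ_2 + 2h_2·σ_3 = 6(S'(3) - Δ_2) = -12.
Solving the tridiagonal system: σ_0 = 276/5, σ_1 = -252/5, σ_2 = 192/5, σ_3 = -126/5.
On [1, 2], with S_1(t) = a_1 + b_1·(t - 1) + c_1·(t - 1)² + d_1·(t - 1)³: c_1 = σ_1/2 = -126/5, d_1 = (σ_2 - σ_1)/(6h_1) = 74/5, b_1 = Δ_1 - h_1(2σ_1 + σ_2)/6 = -3/5.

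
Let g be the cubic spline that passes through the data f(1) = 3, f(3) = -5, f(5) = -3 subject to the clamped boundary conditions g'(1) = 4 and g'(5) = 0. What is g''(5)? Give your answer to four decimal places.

-6.2500

With σ_i denoting the second derivative at x_i, h_i = 2, 2, and Δ_i = (y_(i+1) − y_i)/h_i = -4, 1:
  2·σ_0 + 8·σ_1 + 2·σ_2 = 6(Δ_1 - Δ_0) = 30
Clamped end conditions give two more equations: 2h_0·σ_0 + h_0·σ_1 = 6(Δ_0 - g'(1)) = -48 and h_1·σ_1 + 2h_1·σ_2 = 6(g'(5) - Δ_1) = -6.
Solving the tridiagonal system: σ_0 = -67/4, σ_1 = 19/2, σ_2 = -25/4.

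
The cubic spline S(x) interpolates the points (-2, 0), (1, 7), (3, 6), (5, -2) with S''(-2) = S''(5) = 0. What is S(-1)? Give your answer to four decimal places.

2.8830

With M_i denoting the second derivative at x_i, h_i = 3, 2, 2, and Δ_i = (y_(i+1) − y_i)/h_i = 7/3, -1/2, -4:
  3·M_0 + 10·M_1 + 2·M_2 = 6(Δ_1 - Δ_0) = -17
  2·M_1 + 8·M_2 + 2·M_3 = 6(Δ_2 - Δ_1) = -21
Natural end conditions: M_0 = M_3 = 0.
Solving: M_0 = 0, M_1 = -47/38, M_2 = -44/19, M_3 = 0.
On [-2, 1], S(x) = 0 + 673/228·(x + 2) + 0·(x + 2)² - 47/684·(x + 2)³.
With (x + 2) = 1: S(-1) = 493/171.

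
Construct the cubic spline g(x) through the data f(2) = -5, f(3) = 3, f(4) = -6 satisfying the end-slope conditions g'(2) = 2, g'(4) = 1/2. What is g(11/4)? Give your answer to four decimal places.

Let M_i = g''(x_i). Step sizes h_i = 1, 1; slopes of the chords Δ_i = (y_(i+1) - y_i)/h_i = 8, -9.
  1·M_0 + 4·M_1 + 1·M_2 = 6(Δ_1 - Δ_0) = -102
Clamped end conditions give two more equations: 2h_0·M_0 + h_0·M_1 = 6(Δ_0 - g'(2)) = 36 and h_1·M_1 + 2h_1·M_2 = 6(g'(4) - Δ_1) = 57.
Forward elimination and back-substitution give M_0 = 171/4, M_1 = -99/2, M_2 = 213/4.
On [2, 3], g(x) = -5 + 2·(x - 2) + 171/8·(x - 2)² - 123/8·(x - 2)³.
With (x - 2) = 3/4: g(11/4) = 1043/512.

2.0371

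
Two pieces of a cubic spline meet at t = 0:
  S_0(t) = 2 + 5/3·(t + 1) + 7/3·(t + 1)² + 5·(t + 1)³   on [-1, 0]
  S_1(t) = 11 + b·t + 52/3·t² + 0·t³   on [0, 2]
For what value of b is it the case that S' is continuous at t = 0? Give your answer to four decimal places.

21.3333

S_0'(t) = 5/3 + 14/3·(t + 1) + 15·(t + 1)², so S_0'(0) = 64/3. On the right, S_1'(0) = b, so b = 64/3.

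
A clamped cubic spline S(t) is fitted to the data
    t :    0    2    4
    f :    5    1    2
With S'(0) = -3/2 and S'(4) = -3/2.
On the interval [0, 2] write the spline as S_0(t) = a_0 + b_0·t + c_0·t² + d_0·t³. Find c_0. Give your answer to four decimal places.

Put M_i = S'' at the i-th knot. Here h = (2, 2) and Δ = (-2, 1/2), so the interior equations h_(i-1)·M_(i-1) + 2(h_(i-1)+h_i)·M_i + h_i·M_(i+1) = 6(Δ_i − Δ_(i-1)) read
  2·M_0 + 8·M_1 + 2·M_2 = 6(Δ_1 - Δ_0) = 15
Clamped end conditions give two more equations: 2h_0·M_0 + h_0·M_1 = 6(Δ_0 - S'(0)) = -3 and h_1·M_1 + 2h_1·M_2 = 6(S'(4) - Δ_1) = -12.
Solving: M_0 = -21/8, M_1 = 15/4, M_2 = -39/8.
On [0, 2], with S_0(t) = a_0 + b_0·t + c_0·t² + d_0·t³: c_0 = M_0/2 = -21/16, d_0 = (M_1 - M_0)/(6h_0) = 17/32, b_0 = Δ_0 - h_0(2M_0 + M_1)/6 = -3/2.

-1.3125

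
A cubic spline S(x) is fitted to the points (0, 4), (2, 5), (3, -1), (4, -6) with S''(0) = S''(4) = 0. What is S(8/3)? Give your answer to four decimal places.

Put σ_i = S'' at the i-th knot. Here h = (2, 1, 1) and Δ = (1/2, -6, -5), so the interior equations h_(i-1)·σ_(i-1) + 2(h_(i-1)+h_i)·σ_i + h_i·σ_(i+1) = 6(Δ_i − Δ_(i-1)) read
  2·σ_0 + 6·σ_1 + 1·σ_2 = 6(Δ_1 - Δ_0) = -39
  1·σ_1 + 4·σ_2 + 1·σ_3 = 6(Δ_2 - Δ_1) = 6
Natural end conditions: σ_0 = σ_3 = 0.
Solving: σ_0 = 0, σ_1 = -162/23, σ_2 = 75/23, σ_3 = 0.
On [2, 3], S(x) = 5 - 193/46·(x - 2) - 81/23·(x - 2)² + 79/46·(x - 2)³.
With (x - 2) = 2/3: S(8/3) = 712/621.

1.1465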